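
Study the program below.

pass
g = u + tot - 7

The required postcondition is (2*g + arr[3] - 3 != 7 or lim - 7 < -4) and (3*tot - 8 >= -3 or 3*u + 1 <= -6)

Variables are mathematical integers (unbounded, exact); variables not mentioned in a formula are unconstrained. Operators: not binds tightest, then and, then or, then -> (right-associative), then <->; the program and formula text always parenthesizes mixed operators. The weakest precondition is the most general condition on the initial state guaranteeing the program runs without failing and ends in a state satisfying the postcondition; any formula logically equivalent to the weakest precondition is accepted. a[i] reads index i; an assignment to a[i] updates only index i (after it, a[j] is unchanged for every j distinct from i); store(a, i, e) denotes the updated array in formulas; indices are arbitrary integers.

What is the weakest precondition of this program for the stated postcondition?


Working backward. After the program, the postcondition (2*g + arr[3] - 3 != 7 or lim - 7 < -4) and (3*tot - 8 >= -3 or 3*u + 1 <= -6) must hold; in canonical form it is (arr[3] + 2*g != 10 or lim < 3) and (3*tot >= 5 or 3*u <= -7).
Before g := u + tot - 7: (arr[3] + 2*tot + 2*u != 24 or lim < 3) and (3*tot >= 5 or 3*u <= -7)
Before skip: (arr[3] + 2*tot + 2*u != 24 or lim < 3) and (3*tot >= 5 or 3*u <= -7)
Answer: WP = (arr[3] + 2*tot + 2*u != 24 or lim < 3) and (3*tot >= 5 or 3*u <= -7)


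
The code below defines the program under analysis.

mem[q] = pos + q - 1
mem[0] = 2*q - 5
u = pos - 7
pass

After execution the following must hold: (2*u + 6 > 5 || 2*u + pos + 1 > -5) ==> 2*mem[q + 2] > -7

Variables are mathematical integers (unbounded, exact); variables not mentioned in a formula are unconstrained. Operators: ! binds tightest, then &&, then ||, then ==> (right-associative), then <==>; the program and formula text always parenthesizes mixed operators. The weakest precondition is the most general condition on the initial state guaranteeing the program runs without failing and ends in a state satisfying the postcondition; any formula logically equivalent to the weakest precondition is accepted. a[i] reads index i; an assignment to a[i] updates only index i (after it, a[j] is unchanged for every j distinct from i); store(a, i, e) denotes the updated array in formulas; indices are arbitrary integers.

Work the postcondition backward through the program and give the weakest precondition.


Working backward. After the program, the postcondition (2*u + 6 > 5 || 2*u + pos + 1 > -5) ==> 2*mem[q + 2] > -7 must hold; in canonical form it is (2*u > -1 || pos + 2*u > -6) ==> 2*mem[q + 2] > -7.
Before skip: (2*u > -1 || pos + 2*u > -6) ==> 2*mem[q + 2] > -7
Before u := pos - 7: (2*pos > 13 || 3*pos > 8) ==> 2*mem[q + 2] > -7
Before mem[0] := 2*q - 5: (2*pos > 13 || 3*pos > 8) ==> 2*store(mem, 0, 2*q - 5)[q + 2] > -7
Before mem[q] := pos + q - 1: (2*pos > 13 || 3*pos > 8) ==> 2*store(store(mem, q, pos + q - 1), 0, 2*q - 5)[q + 2] > -7
Answer: WP = (2*pos > 13 || 3*pos > 8) ==> 2*store(store(mem, q, pos + q - 1), 0, 2*q - 5)[q + 2] > -7


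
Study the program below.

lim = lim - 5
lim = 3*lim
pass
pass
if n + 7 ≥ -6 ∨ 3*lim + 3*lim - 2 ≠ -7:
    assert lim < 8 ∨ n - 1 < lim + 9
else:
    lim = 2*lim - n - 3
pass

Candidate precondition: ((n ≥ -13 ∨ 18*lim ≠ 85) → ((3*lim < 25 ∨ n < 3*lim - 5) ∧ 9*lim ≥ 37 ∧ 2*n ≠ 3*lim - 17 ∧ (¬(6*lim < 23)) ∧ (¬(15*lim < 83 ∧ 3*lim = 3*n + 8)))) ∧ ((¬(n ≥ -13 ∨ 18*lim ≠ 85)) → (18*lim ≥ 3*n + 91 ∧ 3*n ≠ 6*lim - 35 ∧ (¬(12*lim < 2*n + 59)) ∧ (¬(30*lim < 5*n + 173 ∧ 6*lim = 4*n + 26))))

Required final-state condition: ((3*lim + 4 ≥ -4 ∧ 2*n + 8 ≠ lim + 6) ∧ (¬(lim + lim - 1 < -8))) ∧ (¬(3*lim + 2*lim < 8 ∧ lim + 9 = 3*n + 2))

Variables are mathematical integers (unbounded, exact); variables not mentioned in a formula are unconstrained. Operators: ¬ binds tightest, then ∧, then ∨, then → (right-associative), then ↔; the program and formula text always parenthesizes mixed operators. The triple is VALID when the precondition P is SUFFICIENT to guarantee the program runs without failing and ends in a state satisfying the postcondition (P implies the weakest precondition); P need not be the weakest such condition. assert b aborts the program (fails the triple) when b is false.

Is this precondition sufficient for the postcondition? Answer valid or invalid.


Working backward. After the program, the postcondition ((3*lim + 4 ≥ -4 ∧ 2*n + 8 ≠ lim + 6) ∧ (¬(lim + lim - 1 < -8))) ∧ (¬(3*lim + 2*lim < 8 ∧ lim + 9 = 3*n + 2)) must hold; in canonical form it is 3*lim ≥ -8 ∧ 2*n ≠ lim - 2 ∧ (¬(2*lim < -7)) ∧ (¬(5*lim < 8 ∧ lim = 3*n - 7)).
Before skip: 3*lim ≥ -8 ∧ 2*n ≠ lim - 2 ∧ (¬(2*lim < -7)) ∧ (¬(5*lim < 8 ∧ lim = 3*n - 7))
Then branch requires (lim < 8 ∨ n < lim + 10) ∧ 3*lim ≥ -8 ∧ 2*n ≠ lim - 2 ∧ (¬(2*lim < -7)) ∧ (¬(5*lim < 8 ∧ lim = 3*n - 7)); else branch requires 6*lim ≥ 3*n + 1 ∧ 3*n ≠ 2*lim - 5 ∧ (¬(4*lim < 2*n - 1)) ∧ (¬(10*lim < 5*n + 23 ∧ 2*lim = 4*n - 4)).
Before the if: ((n ≥ -13 ∨ 6*lim ≠ -5) → ((lim < 8 ∨ n < lim + 10) ∧ 3*lim ≥ -8 ∧ 2*n ≠ lim - 2 ∧ (¬(2*lim < -7)) ∧ (¬(5*lim < 8 ∧ lim = 3*n - 7)))) ∧ ((¬(n ≥ -13 ∨ 6*lim ≠ -5)) → (6*lim ≥ 3*n + 1 ∧ 3*n ≠ 2*lim - 5 ∧ (¬(4*lim < 2*n - 1)) ∧ (¬(10*lim < 5*n + 23 ∧ 2*lim = 4*n - 4))))
Before skip: ((n ≥ -13 ∨ 6*lim ≠ -5) → ((lim < 8 ∨ n < lim + 10) ∧ 3*lim ≥ -8 ∧ 2*n ≠ lim - 2 ∧ (¬(2*lim < -7)) ∧ (¬(5*lim < 8 ∧ lim = 3*n - 7)))) ∧ ((¬(n ≥ -13 ∨ 6*lim ≠ -5)) → (6*lim ≥ 3*n + 1 ∧ 3*n ≠ 2*lim - 5 ∧ (¬(4*lim < 2*n - 1)) ∧ (¬(10*lim < 5*n + 23 ∧ 2*lim = 4*n - 4))))
Before skip: ((n ≥ -13 ∨ 6*lim ≠ -5) → ((lim < 8 ∨ n < lim + 10) ∧ 3*lim ≥ -8 ∧ 2*n ≠ lim - 2 ∧ (¬(2*lim < -7)) ∧ (¬(5*lim < 8 ∧ lim = 3*n - 7)))) ∧ ((¬(n ≥ -13 ∨ 6*lim ≠ -5)) → (6*lim ≥ 3*n + 1 ∧ 3*n ≠ 2*lim - 5 ∧ (¬(4*lim < 2*n - 1)) ∧ (¬(10*lim < 5*n + 23 ∧ 2*lim = 4*n - 4))))
Before lim := 3*lim: ((n ≥ -13 ∨ 18*lim ≠ -5) → ((3*lim < 8 ∨ n < 3*lim + 10) ∧ 9*lim ≥ -8 ∧ 2*n ≠ 3*lim - 2 ∧ (¬(6*lim < -7)) ∧ (¬(15*lim < 8 ∧ 3*lim = 3*n - 7)))) ∧ ((¬(n ≥ -13 ∨ 18*lim ≠ -5)) → (18*lim ≥ 3*n + 1 ∧ 3*n ≠ 6*lim - 5 ∧ (¬(12*lim < 2*n - 1)) ∧ (¬(30*lim < 5*n + 23 ∧ 6*lim = 4*n - 4))))
Before lim := lim - 5: ((n ≥ -13 ∨ 18*lim ≠ 85) → ((3*lim < 23 ∨ n < 3*lim - 5) ∧ 9*lim ≥ 37 ∧ 2*n ≠ 3*lim - 17 ∧ (¬(6*lim < 23)) ∧ (¬(15*lim < 83 ∧ 3*lim = 3*n + 8)))) ∧ ((¬(n ≥ -13 ∨ 18*lim ≠ 85)) → (18*lim ≥ 3*n + 91 ∧ 3*n ≠ 6*lim - 35 ∧ (¬(12*lim < 2*n + 59)) ∧ (¬(30*lim < 5*n + 173 ∧ 6*lim = 4*n + 26))))
The weakest precondition is ((n ≥ -13 ∨ 18*lim ≠ 85) → ((3*lim < 23 ∨ n < 3*lim - 5) ∧ 9*lim ≥ 37 ∧ 2*n ≠ 3*lim - 17 ∧ (¬(6*lim < 23)) ∧ (¬(15*lim < 83 ∧ 3*lim = 3*n + 8)))) ∧ ((¬(n ≥ -13 ∨ 18*lim ≠ 85)) → (18*lim ≥ 3*n + 91 ∧ 3*n ≠ 6*lim - 35 ∧ (¬(12*lim < 2*n + 59)) ∧ (¬(30*lim < 5*n + 173 ∧ 6*lim = 4*n + 26)))).
Check whether ((n ≥ -13 ∨ 18*lim ≠ 85) → ((3*lim < 25 ∨ n < 3*lim - 5) ∧ 9*lim ≥ 37 ∧ 2*n ≠ 3*lim - 17 ∧ (¬(6*lim < 23)) ∧ (¬(15*lim < 83 ∧ 3*lim = 3*n + 8)))) ∧ ((¬(n ≥ -13 ∨ 18*lim ≠ 85)) → (18*lim ≥ 3*n + 91 ∧ 3*n ≠ 6*lim - 35 ∧ (¬(12*lim < 2*n + 59)) ∧ (¬(30*lim < 5*n + 173 ∧ 6*lim = 4*n + 26)))) implies it.
Countermodel: at the initial state lim = 8, n = 19, the precondition holds but the weakest precondition fails.
Answer: invalid


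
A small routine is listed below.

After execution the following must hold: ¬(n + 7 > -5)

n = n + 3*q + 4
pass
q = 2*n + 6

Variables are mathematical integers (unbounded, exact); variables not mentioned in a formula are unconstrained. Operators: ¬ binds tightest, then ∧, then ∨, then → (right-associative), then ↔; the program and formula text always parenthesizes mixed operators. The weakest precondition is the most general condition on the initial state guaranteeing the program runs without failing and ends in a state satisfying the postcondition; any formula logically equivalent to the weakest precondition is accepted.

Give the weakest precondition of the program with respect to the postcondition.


Working backward. After the program, the postcondition ¬(n + 7 > -5) must hold; in canonical form it is ¬(n > -12).
Before q := 2*n + 6: ¬(n > -12)
Before skip: ¬(n > -12)
Before n := n + 3*q + 4: ¬(n + 3*q > -16)
Answer: WP = ¬(n + 3*q > -16)


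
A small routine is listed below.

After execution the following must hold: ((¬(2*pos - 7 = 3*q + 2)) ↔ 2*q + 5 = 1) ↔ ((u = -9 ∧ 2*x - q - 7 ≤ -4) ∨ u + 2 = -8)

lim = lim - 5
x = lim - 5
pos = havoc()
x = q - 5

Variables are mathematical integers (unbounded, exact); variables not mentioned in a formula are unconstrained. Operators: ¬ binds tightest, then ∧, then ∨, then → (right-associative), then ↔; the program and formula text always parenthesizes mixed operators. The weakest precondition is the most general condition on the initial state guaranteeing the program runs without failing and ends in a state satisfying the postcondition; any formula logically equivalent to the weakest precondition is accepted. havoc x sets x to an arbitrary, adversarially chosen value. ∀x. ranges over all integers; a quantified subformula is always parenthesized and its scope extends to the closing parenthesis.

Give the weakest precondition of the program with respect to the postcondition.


Working backward. After the program, the postcondition ((¬(2*pos - 7 = 3*q + 2)) ↔ 2*q + 5 = 1) ↔ ((u = -9 ∧ 2*x - q - 7 ≤ -4) ∨ u + 2 = -8) must hold; in canonical form it is ((¬(2*pos = 3*q + 9)) ↔ 2*q = -4) ↔ ((u = -9 ∧ 2*x ≤ q + 3) ∨ u = -10).
Before x := q - 5: ((¬(2*pos = 3*q + 9)) ↔ 2*q = -4) ↔ ((u = -9 ∧ q ≤ 13) ∨ u = -10)
Before havoc pos: ∀pos_1. (((¬(2*pos_1 = 3*q + 9)) ↔ 2*q = -4) ↔ ((u = -9 ∧ q ≤ 13) ∨ u = -10))
Before x := lim - 5: ∀pos_1. (((¬(2*pos_1 = 3*q + 9)) ↔ 2*q = -4) ↔ ((u = -9 ∧ q ≤ 13) ∨ u = -10))
Before lim := lim - 5: ∀pos_1. (((¬(2*pos_1 = 3*q + 9)) ↔ 2*q = -4) ↔ ((u = -9 ∧ q ≤ 13) ∨ u = -10))
Answer: WP = ∀pos_1. (((¬(2*pos_1 = 3*q + 9)) ↔ 2*q = -4) ↔ ((u = -9 ∧ q ≤ 13) ∨ u = -10))


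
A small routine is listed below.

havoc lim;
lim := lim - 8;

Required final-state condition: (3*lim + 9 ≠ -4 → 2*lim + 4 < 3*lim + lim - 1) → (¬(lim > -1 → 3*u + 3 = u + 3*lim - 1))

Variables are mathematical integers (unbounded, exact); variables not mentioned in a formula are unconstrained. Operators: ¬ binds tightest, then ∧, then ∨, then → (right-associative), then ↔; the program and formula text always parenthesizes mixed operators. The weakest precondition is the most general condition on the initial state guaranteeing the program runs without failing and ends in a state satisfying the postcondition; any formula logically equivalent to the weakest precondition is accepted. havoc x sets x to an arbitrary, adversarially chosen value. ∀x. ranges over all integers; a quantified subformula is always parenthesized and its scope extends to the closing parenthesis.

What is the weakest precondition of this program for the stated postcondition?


Working backward. After the program, the postcondition (3*lim + 9 ≠ -4 → 2*lim + 4 < 3*lim + lim - 1) → (¬(lim > -1 → 3*u + 3 = u + 3*lim - 1)) must hold; in canonical form it is (3*lim ≠ -13 → 2*lim > 5) → (¬(lim > -1 → 2*u = 3*lim - 4)).
Before lim := lim - 8: (3*lim ≠ 11 → 2*lim > 21) → (¬(lim > 7 → 2*u = 3*lim - 28))
Before havoc lim: ∀lim_1. ((3*lim_1 ≠ 11 → 2*lim_1 > 21) → (¬(lim_1 > 7 → 2*u = 3*lim_1 - 28)))
Answer: WP = ∀lim_1. ((3*lim_1 ≠ 11 → 2*lim_1 > 21) → (¬(lim_1 > 7 → 2*u = 3*lim_1 - 28)))


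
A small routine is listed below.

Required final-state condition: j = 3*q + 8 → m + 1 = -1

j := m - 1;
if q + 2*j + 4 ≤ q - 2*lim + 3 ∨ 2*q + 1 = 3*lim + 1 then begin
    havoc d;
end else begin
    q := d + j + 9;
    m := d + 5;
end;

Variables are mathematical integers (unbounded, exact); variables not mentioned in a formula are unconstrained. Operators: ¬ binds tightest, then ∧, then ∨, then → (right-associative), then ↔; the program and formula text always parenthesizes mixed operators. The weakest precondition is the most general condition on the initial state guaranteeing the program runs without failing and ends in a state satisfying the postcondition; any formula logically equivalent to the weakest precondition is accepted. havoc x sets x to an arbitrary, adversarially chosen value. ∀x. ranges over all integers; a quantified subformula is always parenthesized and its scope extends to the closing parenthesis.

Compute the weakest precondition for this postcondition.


Working backward. After the program, the postcondition j = 3*q + 8 → m + 1 = -1 must hold; in canonical form it is j = 3*q + 8 → m = -2.
Then branch requires j = 3*q + 8 → m = -2; else branch requires 3*d + 2*j = -35 → d = -7.
Before the if: ((2*j + 2*lim ≤ -1 ∨ 2*q = 3*lim) → (j = 3*q + 8 → m = -2)) ∧ ((¬(2*j + 2*lim ≤ -1 ∨ 2*q = 3*lim)) → (3*d + 2*j = -35 → d = -7))
Before j := m - 1: ((2*lim + 2*m ≤ 1 ∨ 2*q = 3*lim) → (m = 3*q + 9 → m = -2)) ∧ ((¬(2*lim + 2*m ≤ 1 ∨ 2*q = 3*lim)) → (3*d + 2*m = -33 → d = -7))
Answer: WP = ((2*lim + 2*m ≤ 1 ∨ 2*q = 3*lim) → (m = 3*q + 9 → m = -2)) ∧ ((¬(2*lim + 2*m ≤ 1 ∨ 2*q = 3*lim)) → (3*d + 2*m = -33 → d = -7))


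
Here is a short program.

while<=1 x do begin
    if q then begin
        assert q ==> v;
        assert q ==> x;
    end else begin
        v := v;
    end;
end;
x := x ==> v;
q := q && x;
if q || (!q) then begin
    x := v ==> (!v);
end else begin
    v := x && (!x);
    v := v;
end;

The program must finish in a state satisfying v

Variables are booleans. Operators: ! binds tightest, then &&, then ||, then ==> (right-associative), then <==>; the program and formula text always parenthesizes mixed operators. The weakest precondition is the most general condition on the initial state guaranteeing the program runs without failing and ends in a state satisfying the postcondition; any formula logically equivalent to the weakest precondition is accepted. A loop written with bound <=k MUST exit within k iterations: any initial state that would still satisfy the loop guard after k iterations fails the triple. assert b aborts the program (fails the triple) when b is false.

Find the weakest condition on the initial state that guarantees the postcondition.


Working backward. After the program, v must hold.
Then branch requires v; else branch requires false.
Before the if: v
Before q := q && x: v
Before x := x ==> v: v
Before the loop (bound <=1), unroll the exhaustion recursion (WP_0 = exit-now case; WP_j = one more guarded iteration, up to j = 1):
  WP_0: (!x) && v
  WP_1: (x ==> ((q ==> ((q ==> v) && (q ==> x) && (!x) && v)) && ((!q) ==> ((!x) && v)))) && ((!x) ==> v)
So before the loop: (x ==> ((q ==> ((q ==> v) && (q ==> x) && (!x) && v)) && ((!q) ==> ((!x) && v)))) && ((!x) ==> v)
Answer: WP = (x ==> ((q ==> ((q ==> v) && (q ==> x) && (!x) && v)) && ((!q) ==> ((!x) && v)))) && ((!x) ==> v)


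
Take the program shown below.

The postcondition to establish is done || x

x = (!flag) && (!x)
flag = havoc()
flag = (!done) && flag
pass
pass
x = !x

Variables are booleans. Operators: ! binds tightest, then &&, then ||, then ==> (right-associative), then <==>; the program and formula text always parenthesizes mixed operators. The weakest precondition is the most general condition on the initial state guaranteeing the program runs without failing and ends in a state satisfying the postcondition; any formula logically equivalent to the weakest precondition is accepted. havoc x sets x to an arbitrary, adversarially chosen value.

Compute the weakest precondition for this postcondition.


Working backward. After the program, done || x must hold.
Before x := !x: done || (!x)
Before skip: done || (!x)
Before skip: done || (!x)
Before flag := (!done) && flag: done || (!x)
Before havoc flag: done || (!x)
Before x := (!flag) && (!x): done || (!((!flag) && (!x)))
Answer: WP = done || (!((!flag) && (!x)))


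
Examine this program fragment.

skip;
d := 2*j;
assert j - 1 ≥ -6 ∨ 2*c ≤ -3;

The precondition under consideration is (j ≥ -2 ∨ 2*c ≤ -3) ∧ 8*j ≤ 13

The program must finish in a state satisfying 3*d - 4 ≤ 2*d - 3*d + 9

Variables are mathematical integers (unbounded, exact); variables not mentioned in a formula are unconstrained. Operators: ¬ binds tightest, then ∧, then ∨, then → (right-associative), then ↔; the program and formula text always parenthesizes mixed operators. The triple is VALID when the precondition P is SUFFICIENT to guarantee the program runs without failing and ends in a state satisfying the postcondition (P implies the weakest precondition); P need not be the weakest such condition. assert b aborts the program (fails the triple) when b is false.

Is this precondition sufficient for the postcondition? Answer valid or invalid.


Working backward. After the program, the postcondition 3*d - 4 ≤ 2*d - 3*d + 9 must hold; in canonical form it is 4*d ≤ 13.
Before assert j - 1 ≥ -6 ∨ 2*c ≤ -3: (j ≥ -5 ∨ 2*c ≤ -3) ∧ 4*d ≤ 13
Before d := 2*j: (j ≥ -5 ∨ 2*c ≤ -3) ∧ 8*j ≤ 13
Before skip: (j ≥ -5 ∨ 2*c ≤ -3) ∧ 8*j ≤ 13
The weakest precondition is (j ≥ -5 ∨ 2*c ≤ -3) ∧ 8*j ≤ 13.
Check whether (j ≥ -2 ∨ 2*c ≤ -3) ∧ 8*j ≤ 13 implies it.
Every state satisfying the precondition satisfies the weakest precondition: the implication holds.
Answer: valid


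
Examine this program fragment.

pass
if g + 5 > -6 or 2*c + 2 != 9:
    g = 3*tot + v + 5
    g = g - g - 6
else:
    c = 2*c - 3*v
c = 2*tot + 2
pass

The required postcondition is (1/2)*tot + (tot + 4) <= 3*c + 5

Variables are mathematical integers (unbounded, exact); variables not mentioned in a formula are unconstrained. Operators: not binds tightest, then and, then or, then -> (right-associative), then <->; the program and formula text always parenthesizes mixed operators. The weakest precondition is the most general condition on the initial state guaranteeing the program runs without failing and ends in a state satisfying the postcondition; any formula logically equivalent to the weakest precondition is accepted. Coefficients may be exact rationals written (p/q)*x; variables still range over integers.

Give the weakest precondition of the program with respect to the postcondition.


Working backward. After the program, the postcondition (1/2)*tot + (tot + 4) <= 3*c + 5 must hold; in canonical form it is (3/2)*tot <= 3*c + 1.
Before skip: (3/2)*tot <= 3*c + 1
Before c := 2*tot + 2: (9/2)*tot >= -7
Then branch requires (9/2)*tot >= -7; else branch requires (9/2)*tot >= -7.
Before the if: ((g > -11 or 2*c != 7) -> (9/2)*tot >= -7) and ((not (g > -11 or 2*c != 7)) -> (9/2)*tot >= -7)
Before skip: ((g > -11 or 2*c != 7) -> (9/2)*tot >= -7) and ((not (g > -11 or 2*c != 7)) -> (9/2)*tot >= -7)
Answer: WP = ((g > -11 or 2*c != 7) -> (9/2)*tot >= -7) and ((not (g > -11 or 2*c != 7)) -> (9/2)*tot >= -7)


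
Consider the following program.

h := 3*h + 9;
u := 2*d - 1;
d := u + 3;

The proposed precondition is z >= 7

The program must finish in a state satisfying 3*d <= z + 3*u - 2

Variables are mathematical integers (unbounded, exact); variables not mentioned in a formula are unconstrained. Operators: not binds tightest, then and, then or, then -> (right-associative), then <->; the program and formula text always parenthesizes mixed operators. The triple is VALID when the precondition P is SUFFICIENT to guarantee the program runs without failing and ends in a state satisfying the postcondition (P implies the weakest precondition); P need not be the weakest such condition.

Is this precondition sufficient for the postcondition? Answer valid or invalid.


Working backward. After the program, the postcondition 3*d <= z + 3*u - 2 must hold; in canonical form it is 3*d <= 3*u + z - 2.
Before d := u + 3: z >= 11
Before u := 2*d - 1: z >= 11
Before h := 3*h + 9: z >= 11
The weakest precondition is z >= 11.
Check whether z >= 7 implies it.
Countermodel: at the initial state z = 7, the precondition holds but the weakest precondition fails.
Answer: invalid


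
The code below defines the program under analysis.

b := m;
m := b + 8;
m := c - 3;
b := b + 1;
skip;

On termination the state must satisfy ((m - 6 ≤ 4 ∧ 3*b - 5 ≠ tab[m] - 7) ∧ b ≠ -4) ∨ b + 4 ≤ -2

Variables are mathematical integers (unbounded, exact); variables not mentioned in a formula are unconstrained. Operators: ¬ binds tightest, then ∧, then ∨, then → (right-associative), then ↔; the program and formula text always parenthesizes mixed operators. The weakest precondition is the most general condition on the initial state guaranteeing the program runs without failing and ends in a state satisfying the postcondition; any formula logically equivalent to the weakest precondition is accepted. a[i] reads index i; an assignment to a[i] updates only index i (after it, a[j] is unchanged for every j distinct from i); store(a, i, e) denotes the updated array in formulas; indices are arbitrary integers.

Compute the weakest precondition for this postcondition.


Working backward. After the program, the postcondition ((m - 6 ≤ 4 ∧ 3*b - 5 ≠ tab[m] - 7) ∧ b ≠ -4) ∨ b + 4 ≤ -2 must hold; in canonical form it is (m ≤ 10 ∧ 3*b ≠ tab[m] - 2 ∧ b ≠ -4) ∨ b ≤ -6.
Before skip: (m ≤ 10 ∧ 3*b ≠ tab[m] - 2 ∧ b ≠ -4) ∨ b ≤ -6
Before b := b + 1: (m ≤ 10 ∧ 3*b ≠ tab[m] - 5 ∧ b ≠ -5) ∨ b ≤ -7
Before m := c - 3: (c ≤ 13 ∧ 3*b ≠ tab[c - 3] - 5 ∧ b ≠ -5) ∨ b ≤ -7
Before m := b + 8: (c ≤ 13 ∧ 3*b ≠ tab[c - 3] - 5 ∧ b ≠ -5) ∨ b ≤ -7
Before b := m: (c ≤ 13 ∧ 3*m ≠ tab[c - 3] - 5 ∧ m ≠ -5) ∨ m ≤ -7
Answer: WP = (c ≤ 13 ∧ 3*m ≠ tab[c - 3] - 5 ∧ m ≠ -5) ∨ m ≤ -7


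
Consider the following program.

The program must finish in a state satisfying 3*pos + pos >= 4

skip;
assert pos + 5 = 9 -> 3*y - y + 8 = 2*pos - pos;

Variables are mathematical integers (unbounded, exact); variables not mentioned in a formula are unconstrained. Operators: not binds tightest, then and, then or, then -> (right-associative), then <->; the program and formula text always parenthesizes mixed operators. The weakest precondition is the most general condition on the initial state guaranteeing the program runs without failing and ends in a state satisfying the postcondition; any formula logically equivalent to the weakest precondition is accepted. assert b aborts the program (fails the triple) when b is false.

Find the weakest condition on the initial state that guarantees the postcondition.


Working backward. After the program, the postcondition 3*pos + pos >= 4 must hold; in canonical form it is 4*pos >= 4.
Before assert pos + 5 = 9 -> 3*y - y + 8 = 2*pos - pos: (pos = 4 -> 2*y = pos - 8) and 4*pos >= 4
Before skip: (pos = 4 -> 2*y = pos - 8) and 4*pos >= 4
Answer: WP = (pos = 4 -> 2*y = pos - 8) and 4*pos >= 4


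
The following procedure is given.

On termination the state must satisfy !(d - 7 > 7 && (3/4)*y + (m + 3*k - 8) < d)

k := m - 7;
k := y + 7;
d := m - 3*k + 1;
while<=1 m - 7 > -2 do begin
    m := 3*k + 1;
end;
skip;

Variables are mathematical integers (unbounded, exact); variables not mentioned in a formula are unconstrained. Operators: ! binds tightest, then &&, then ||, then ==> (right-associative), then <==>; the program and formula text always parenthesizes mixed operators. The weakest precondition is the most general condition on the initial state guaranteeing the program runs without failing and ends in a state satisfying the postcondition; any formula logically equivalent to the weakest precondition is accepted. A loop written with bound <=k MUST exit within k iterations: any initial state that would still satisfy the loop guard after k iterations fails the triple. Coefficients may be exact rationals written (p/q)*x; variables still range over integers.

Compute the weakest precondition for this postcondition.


Working backward. After the program, the postcondition !(d - 7 > 7 && (3/4)*y + (m + 3*k - 8) < d) must hold; in canonical form it is !(d > 14 && 3*k + m + (3/4)*y < d + 8).
Before skip: !(d > 14 && 3*k + m + (3/4)*y < d + 8)
Before the loop (bound <=1), unroll the exhaustion recursion (WP_0 = exit-now case; WP_j = one more guarded iteration, up to j = 1):
  WP_0: (!(m > 5)) && (!(d > 14 && 3*k + m + (3/4)*y < d + 8))
  WP_1: (m > 5 ==> ((!(3*k > 4)) && (!(d > 14 && 6*k + (3/4)*y < d + 7)))) && ((!(m > 5)) ==> (!(d > 14 && 3*k + m + (3/4)*y < d + 8)))
So before the loop: (m > 5 ==> ((!(3*k > 4)) && (!(d > 14 && 6*k + (3/4)*y < d + 7)))) && ((!(m > 5)) ==> (!(d > 14 && 3*k + m + (3/4)*y < d + 8)))
Before d := m - 3*k + 1: (m > 5 ==> ((!(3*k > 4)) && (!(m > 3*k + 13 && 9*k + (3/4)*y < m + 8)))) && ((!(m > 5)) ==> (!(m > 3*k + 13 && 6*k + (3/4)*y < 9)))
Before k := y + 7: (m > 5 ==> ((!(3*y > -17)) && (!(m > 3*y + 34 && (39/4)*y < m - 55)))) && ((!(m > 5)) ==> (!(m > 3*y + 34 && (27/4)*y < -33)))
Before k := m - 7: (m > 5 ==> ((!(3*y > -17)) && (!(m > 3*y + 34 && (39/4)*y < m - 55)))) && ((!(m > 5)) ==> (!(m > 3*y + 34 && (27/4)*y < -33)))
Answer: WP = (m > 5 ==> ((!(3*y > -17)) && (!(m > 3*y + 34 && (39/4)*y < m - 55)))) && ((!(m > 5)) ==> (!(m > 3*y + 34 && (27/4)*y < -33)))


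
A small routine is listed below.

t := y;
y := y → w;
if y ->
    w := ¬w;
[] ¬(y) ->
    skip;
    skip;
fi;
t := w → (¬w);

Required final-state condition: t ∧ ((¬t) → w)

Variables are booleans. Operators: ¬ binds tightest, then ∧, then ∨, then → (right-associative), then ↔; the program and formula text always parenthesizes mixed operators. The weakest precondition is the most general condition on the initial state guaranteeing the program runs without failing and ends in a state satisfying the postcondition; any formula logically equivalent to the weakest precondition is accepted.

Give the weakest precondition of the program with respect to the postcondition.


Working backward. After the program, t ∧ ((¬t) → w) must hold.
Before t := w → (¬w): (w → (¬w)) ∧ ((¬(w → (¬w))) → w)
Then branch requires ((¬w) → w) ∧ ((¬((¬w) → w)) → (¬w)); else branch requires (w → (¬w)) ∧ ((¬(w → (¬w))) → w).
Before the if: (y → (((¬w) → w) ∧ ((¬((¬w) → w)) → (¬w)))) ∧ ((¬y) → ((w → (¬w)) ∧ ((¬(w → (¬w))) → w)))
Before y := y → w: ((y → w) → (((¬w) → w) ∧ ((¬((¬w) → w)) → (¬w)))) ∧ ((¬(y → w)) → ((w → (¬w)) ∧ ((¬(w → (¬w))) → w)))
Before t := y: ((y → w) → (((¬w) → w) ∧ ((¬((¬w) → w)) → (¬w)))) ∧ ((¬(y → w)) → ((w → (¬w)) ∧ ((¬(w → (¬w))) → w)))
Answer: WP = ((y → w) → (((¬w) → w) ∧ ((¬((¬w) → w)) → (¬w)))) ∧ ((¬(y → w)) → ((w → (¬w)) ∧ ((¬(w → (¬w))) → w)))


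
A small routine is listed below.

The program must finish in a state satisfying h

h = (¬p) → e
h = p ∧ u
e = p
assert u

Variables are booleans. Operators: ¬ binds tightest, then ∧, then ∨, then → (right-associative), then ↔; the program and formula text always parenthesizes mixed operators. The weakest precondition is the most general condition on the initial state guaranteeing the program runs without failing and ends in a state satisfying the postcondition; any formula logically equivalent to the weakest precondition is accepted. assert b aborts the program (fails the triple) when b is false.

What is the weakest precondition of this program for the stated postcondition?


Working backward. After the program, h must hold.
Before assert u: u ∧ h
Before e := p: u ∧ h
Before h := p ∧ u: u ∧ p
Before h := (¬p) → e: u ∧ p
Answer: WP = u ∧ p


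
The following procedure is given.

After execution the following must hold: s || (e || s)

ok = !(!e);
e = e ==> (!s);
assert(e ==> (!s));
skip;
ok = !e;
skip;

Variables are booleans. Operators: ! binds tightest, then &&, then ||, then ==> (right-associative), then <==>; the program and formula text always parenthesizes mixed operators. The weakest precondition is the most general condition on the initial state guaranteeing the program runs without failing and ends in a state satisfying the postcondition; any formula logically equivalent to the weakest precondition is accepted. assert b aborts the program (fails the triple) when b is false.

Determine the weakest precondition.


Working backward. After the program, the postcondition s || (e || s) must hold; in canonical form it is s || e.
Before skip: s || e
Before ok := !e: s || e
Before skip: s || e
Before assert e ==> (!s): (e ==> (!s)) && (s || e)
Before e := e ==> (!s): ((e ==> (!s)) ==> (!s)) && (s || (e ==> (!s)))
Before ok := !(!e): ((e ==> (!s)) ==> (!s)) && (s || (e ==> (!s)))
Answer: WP = ((e ==> (!s)) ==> (!s)) && (s || (e ==> (!s)))


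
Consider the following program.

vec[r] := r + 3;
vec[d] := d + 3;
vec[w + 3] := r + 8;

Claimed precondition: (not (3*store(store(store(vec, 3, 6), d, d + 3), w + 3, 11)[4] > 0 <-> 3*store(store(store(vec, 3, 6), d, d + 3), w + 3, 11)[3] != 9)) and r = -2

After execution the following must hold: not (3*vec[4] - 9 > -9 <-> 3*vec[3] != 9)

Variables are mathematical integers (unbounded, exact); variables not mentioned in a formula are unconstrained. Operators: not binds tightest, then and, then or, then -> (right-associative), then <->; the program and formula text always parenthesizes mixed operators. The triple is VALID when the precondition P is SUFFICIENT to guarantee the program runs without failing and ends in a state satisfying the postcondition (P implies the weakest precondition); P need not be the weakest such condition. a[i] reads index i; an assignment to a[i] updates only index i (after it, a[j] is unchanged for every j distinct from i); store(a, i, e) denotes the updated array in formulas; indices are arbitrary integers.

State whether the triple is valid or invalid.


Working backward. After the program, the postcondition not (3*vec[4] - 9 > -9 <-> 3*vec[3] != 9) must hold; in canonical form it is not (3*vec[4] > 0 <-> 3*vec[3] != 9).
Before vec[w + 3] := r + 8: not (3*store(vec, w + 3, r + 8)[4] > 0 <-> 3*store(vec, w + 3, r + 8)[3] != 9)
Before vec[d] := d + 3: not (3*store(store(vec, d, d + 3), w + 3, r + 8)[4] > 0 <-> 3*store(store(vec, d, d + 3), w + 3, r + 8)[3] != 9)
Before vec[r] := r + 3: not (3*store(store(store(vec, r, r + 3), d, d + 3), w + 3, r + 8)[4] > 0 <-> 3*store(store(store(vec, r, r + 3), d, d + 3), w + 3, r + 8)[3] != 9)
The weakest precondition is not (3*store(store(store(vec, r, r + 3), d, d + 3), w + 3, r + 8)[4] > 0 <-> 3*store(store(store(vec, r, r + 3), d, d + 3), w + 3, r + 8)[3] != 9).
Check whether (not (3*store(store(store(vec, 3, 6), d, d + 3), w + 3, 11)[4] > 0 <-> 3*store(store(store(vec, 3, 6), d, d + 3), w + 3, 11)[3] != 9)) and r = -2 implies it.
Countermodel: at the initial state d = 5, r = -2, vec = {[-2] = 2, [3] = 3, [4] = 0, [5] = 2, [7] = 2, elsewhere 2}, w = 4, the precondition holds but the weakest precondition fails.
Answer: invalid


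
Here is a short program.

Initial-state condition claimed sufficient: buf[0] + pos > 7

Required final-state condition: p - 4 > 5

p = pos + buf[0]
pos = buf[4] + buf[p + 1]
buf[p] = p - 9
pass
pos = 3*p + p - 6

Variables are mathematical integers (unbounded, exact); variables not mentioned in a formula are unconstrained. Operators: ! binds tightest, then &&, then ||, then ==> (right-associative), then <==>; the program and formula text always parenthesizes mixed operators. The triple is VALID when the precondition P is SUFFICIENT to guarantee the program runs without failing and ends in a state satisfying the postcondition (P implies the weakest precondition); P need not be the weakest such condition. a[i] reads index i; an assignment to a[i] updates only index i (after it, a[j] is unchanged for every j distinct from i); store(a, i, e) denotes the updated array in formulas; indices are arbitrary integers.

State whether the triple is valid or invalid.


Working backward. After the program, the postcondition p - 4 > 5 must hold; in canonical form it is p > 9.
Before pos := 3*p + p - 6: p > 9
Before skip: p > 9
Before buf[p] := p - 9: p > 9
Before pos := buf[4] + buf[p + 1]: p > 9
Before p := pos + buf[0]: buf[0] + pos > 9
The weakest precondition is buf[0] + pos > 9.
Check whether buf[0] + pos > 7 implies it.
Countermodel: at the initial state buf = {[0] = 0, elsewhere 0}, pos = 8, the precondition holds but the weakest precondition fails.
Answer: invalid


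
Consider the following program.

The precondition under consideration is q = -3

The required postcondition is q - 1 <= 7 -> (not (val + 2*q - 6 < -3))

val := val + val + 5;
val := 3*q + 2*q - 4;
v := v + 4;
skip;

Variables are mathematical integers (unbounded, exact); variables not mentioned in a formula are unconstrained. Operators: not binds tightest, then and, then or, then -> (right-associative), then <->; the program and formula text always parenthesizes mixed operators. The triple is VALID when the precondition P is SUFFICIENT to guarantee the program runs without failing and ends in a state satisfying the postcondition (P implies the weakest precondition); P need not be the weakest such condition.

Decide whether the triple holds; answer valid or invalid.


Working backward. After the program, the postcondition q - 1 <= 7 -> (not (val + 2*q - 6 < -3)) must hold; in canonical form it is q <= 8 -> (not (2*q + val < 3)).
Before skip: q <= 8 -> (not (2*q + val < 3))
Before v := v + 4: q <= 8 -> (not (2*q + val < 3))
Before val := 3*q + 2*q - 4: q <= 8 -> (not (7*q < 7))
Before val := val + val + 5: q <= 8 -> (not (7*q < 7))
The weakest precondition is q <= 8 -> (not (7*q < 7)).
Check whether q = -3 implies it.
Countermodel: at the initial state q = -3, the precondition holds but the weakest precondition fails.
Answer: invalid


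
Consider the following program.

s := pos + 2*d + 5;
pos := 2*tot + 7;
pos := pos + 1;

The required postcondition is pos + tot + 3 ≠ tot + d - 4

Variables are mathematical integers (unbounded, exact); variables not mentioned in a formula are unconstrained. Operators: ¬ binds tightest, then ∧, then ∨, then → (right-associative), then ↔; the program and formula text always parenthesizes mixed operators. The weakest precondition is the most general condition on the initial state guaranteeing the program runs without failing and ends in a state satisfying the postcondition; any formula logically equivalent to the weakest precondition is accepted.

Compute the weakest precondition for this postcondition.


Working backward. After the program, the postcondition pos + tot + 3 ≠ tot + d - 4 must hold; in canonical form it is pos ≠ d - 7.
Before pos := pos + 1: pos ≠ d - 8
Before pos := 2*tot + 7: 2*tot ≠ d - 15
Before s := pos + 2*d + 5: 2*tot ≠ d - 15
Answer: WP = 2*tot ≠ d - 15


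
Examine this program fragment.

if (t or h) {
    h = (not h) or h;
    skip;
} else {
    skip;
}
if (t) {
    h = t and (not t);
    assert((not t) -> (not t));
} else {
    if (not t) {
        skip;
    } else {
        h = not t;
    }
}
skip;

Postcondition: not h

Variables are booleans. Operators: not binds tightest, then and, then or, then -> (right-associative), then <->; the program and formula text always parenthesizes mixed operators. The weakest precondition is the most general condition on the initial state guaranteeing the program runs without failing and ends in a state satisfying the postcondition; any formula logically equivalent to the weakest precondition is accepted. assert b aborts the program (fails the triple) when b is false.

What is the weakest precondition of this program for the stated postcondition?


Working backward. After the program, not h must hold.
Before skip: not h
Then branch requires true; else branch requires (not t) -> (not h).
Before the if: (not t) -> ((not t) -> (not h))
Then branch requires (not t) -> t; else branch requires (not t) -> ((not t) -> (not h)).
Before the if: ((t or h) -> ((not t) -> t)) and ((not (t or h)) -> ((not t) -> ((not t) -> (not h))))
Answer: WP = ((t or h) -> ((not t) -> t)) and ((not (t or h)) -> ((not t) -> ((not t) -> (not h))))


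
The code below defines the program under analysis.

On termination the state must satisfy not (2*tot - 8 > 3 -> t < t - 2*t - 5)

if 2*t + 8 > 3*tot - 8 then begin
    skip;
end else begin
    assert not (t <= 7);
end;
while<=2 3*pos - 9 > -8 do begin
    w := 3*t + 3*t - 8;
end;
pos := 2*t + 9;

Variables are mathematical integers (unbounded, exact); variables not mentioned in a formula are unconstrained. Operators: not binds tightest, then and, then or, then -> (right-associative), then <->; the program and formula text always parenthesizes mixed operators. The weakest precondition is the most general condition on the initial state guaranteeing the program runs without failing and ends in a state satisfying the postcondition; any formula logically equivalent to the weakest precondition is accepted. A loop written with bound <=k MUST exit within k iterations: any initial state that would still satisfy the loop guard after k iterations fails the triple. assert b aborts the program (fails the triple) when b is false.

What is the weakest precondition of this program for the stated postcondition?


Working backward. After the program, the postcondition not (2*tot - 8 > 3 -> t < t - 2*t - 5) must hold; in canonical form it is not (2*tot > 11 -> 2*t < -5).
Before pos := 2*t + 9: not (2*tot > 11 -> 2*t < -5)
Before the loop (bound <=2), unroll the exhaustion recursion (WP_0 = exit-now case; WP_j = one more guarded iteration, up to j = 2):
  WP_0: (not (3*pos > 1)) and (not (2*tot > 11 -> 2*t < -5))
  WP_1: (3*pos > 1 -> ((not (3*pos > 1)) and (not (2*tot > 11 -> 2*t < -5)))) and ((not (3*pos > 1)) -> (not (2*tot > 11 -> 2*t < -5)))
  WP_2: (3*pos > 1 -> ((3*pos > 1 -> ((not (3*pos > 1)) and (not (2*tot > 11 -> 2*t < -5)))) and ((not (3*pos > 1)) -> (not (2*tot > 11 -> 2*t < -5))))) and ((not (3*pos > 1)) -> (not (2*tot > 11 -> 2*t < -5)))
So before the loop: (3*pos > 1 -> ((3*pos > 1 -> ((not (3*pos > 1)) and (not (2*tot > 11 -> 2*t < -5)))) and ((not (3*pos > 1)) -> (not (2*tot > 11 -> 2*t < -5))))) and ((not (3*pos > 1)) -> (not (2*tot > 11 -> 2*t < -5)))
Then branch requires (3*pos > 1 -> ((3*pos > 1 -> ((not (3*pos > 1)) and (not (2*tot > 11 -> 2*t < -5)))) and ((not (3*pos > 1)) -> (not (2*tot > 11 -> 2*t < -5))))) and ((not (3*pos > 1)) -> (not (2*tot > 11 -> 2*t < -5))); else branch requires (not (t <= 7)) and (3*pos > 1 -> ((3*pos > 1 -> ((not (3*pos > 1)) and (not (2*tot > 11 -> 2*t < -5)))) and ((not (3*pos > 1)) -> (not (2*tot > 11 -> 2*t < -5))))) and ((not (3*pos > 1)) -> (not (2*tot > 11 -> 2*t < -5))).
Before the if: (2*t > 3*tot - 16 -> ((3*pos > 1 -> ((3*pos > 1 -> ((not (3*pos > 1)) and (not (2*tot > 11 -> 2*t < -5)))) and ((not (3*pos > 1)) -> (not (2*tot > 11 -> 2*t < -5))))) and ((not (3*pos > 1)) -> (not (2*tot > 11 -> 2*t < -5))))) and ((not (2*t > 3*tot - 16)) -> ((not (t <= 7)) and (3*pos > 1 -> ((3*pos > 1 -> ((not (3*pos > 1)) and (not (2*tot > 11 -> 2*t < -5)))) and ((not (3*pos > 1)) -> (not (2*tot > 11 -> 2*t < -5))))) and ((not (3*pos > 1)) -> (not (2*tot > 11 -> 2*t < -5)))))
Answer: WP = (2*t > 3*tot - 16 -> ((3*pos > 1 -> ((3*pos > 1 -> ((not (3*pos > 1)) and (not (2*tot > 11 -> 2*t < -5)))) and ((not (3*pos > 1)) -> (not (2*tot > 11 -> 2*t < -5))))) and ((not (3*pos > 1)) -> (not (2*tot > 11 -> 2*t < -5))))) and ((not (2*t > 3*tot - 16)) -> ((not (t <= 7)) and (3*pos > 1 -> ((3*pos > 1 -> ((not (3*pos > 1)) and (not (2*tot > 11 -> 2*t < -5)))) and ((not (3*pos > 1)) -> (not (2*tot > 11 -> 2*t < -5))))) and ((not (3*pos > 1)) -> (not (2*tot > 11 -> 2*t < -5)))))


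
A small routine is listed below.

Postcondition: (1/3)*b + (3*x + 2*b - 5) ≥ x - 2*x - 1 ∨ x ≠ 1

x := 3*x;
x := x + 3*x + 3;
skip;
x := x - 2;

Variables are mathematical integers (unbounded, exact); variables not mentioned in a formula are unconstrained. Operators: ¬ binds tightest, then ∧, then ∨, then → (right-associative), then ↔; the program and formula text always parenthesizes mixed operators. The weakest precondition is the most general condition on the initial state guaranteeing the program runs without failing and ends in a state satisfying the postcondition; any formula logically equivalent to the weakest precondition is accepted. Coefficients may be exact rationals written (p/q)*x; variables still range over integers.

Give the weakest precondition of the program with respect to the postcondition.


Working backward. After the program, the postcondition (1/3)*b + (3*x + 2*b - 5) ≥ x - 2*x - 1 ∨ x ≠ 1 must hold; in canonical form it is (7/3)*b + 4*x ≥ 4 ∨ x ≠ 1.
Before x := x - 2: (7/3)*b + 4*x ≥ 12 ∨ x ≠ 3
Before skip: (7/3)*b + 4*x ≥ 12 ∨ x ≠ 3
Before x := x + 3*x + 3: (7/3)*b + 16*x ≥ 0 ∨ 4*x ≠ 0
Before x := 3*x: (7/3)*b + 48*x ≥ 0 ∨ 12*x ≠ 0
Answer: WP = (7/3)*b + 48*x ≥ 0 ∨ 12*x ≠ 0
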